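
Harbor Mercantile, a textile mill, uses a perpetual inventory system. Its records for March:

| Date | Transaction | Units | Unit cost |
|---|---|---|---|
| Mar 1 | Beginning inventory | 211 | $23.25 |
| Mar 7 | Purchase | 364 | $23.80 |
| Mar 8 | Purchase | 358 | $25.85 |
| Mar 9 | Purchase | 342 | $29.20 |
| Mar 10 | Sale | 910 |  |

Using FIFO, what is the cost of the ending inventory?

Ending inventory = $10,580.95

Mar 10, 910 sold [FIFO — oldest first]: 211 @ $23.25 + 364 @ $23.80 + 335 @ $25.85 = $22,228.70
Ending inventory: 23 @ $25.85 + 342 @ $29.20 = $10,580.95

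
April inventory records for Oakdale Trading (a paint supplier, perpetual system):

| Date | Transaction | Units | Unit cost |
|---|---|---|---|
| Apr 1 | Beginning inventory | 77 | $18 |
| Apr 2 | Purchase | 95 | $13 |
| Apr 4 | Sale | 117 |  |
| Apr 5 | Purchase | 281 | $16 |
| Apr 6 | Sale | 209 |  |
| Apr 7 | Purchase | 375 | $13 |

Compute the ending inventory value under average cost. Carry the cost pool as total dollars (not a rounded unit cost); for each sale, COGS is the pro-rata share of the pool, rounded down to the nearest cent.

After Apr 1: 77 on hand, pool $1,386.00 (≈ $18.0000 each)
After Apr 2: 172 on hand, pool $2,621.00 (≈ $15.2384 each)
Apr 4, sell 117: 117/172 × $2,621.00 → $1,782.88
After Apr 5: 336 on hand, pool $5,334.12 (≈ $15.8754 each)
Apr 6, sell 209: 209/336 × $5,334.12 → $3,317.94
After Apr 7: 502 on hand, pool $6,891.18 (≈ $13.7275 each)
Total COGS = $1,782.88 + $3,317.94 = $5,100.82
Ending inventory (cost pool remaining) = $6,891.18

Ending inventory = $6,891.18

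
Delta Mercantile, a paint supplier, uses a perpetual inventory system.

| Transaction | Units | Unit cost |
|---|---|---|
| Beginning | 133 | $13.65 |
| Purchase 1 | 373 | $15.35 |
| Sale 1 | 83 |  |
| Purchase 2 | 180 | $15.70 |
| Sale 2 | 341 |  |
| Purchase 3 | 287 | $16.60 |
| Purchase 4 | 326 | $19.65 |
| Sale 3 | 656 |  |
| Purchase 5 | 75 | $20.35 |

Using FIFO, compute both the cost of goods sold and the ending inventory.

Sale 1 (83) [FIFO — oldest first]: 83 @ $13.65 = $1,132.95
Sale 2 (341) [FIFO — oldest first]: 50 @ $13.65 + 291 @ $15.35 = $5,149.35
Sale 3 (656) [FIFO — oldest first]: 82 @ $15.35 + 180 @ $15.70 + 287 @ $16.60 + 107 @ $19.65 = $10,951.45
Total COGS = $1,132.95 + $5,149.35 + $10,951.45 = $17,233.75
Ending inventory: 219 @ $19.65 + 75 @ $20.35 = $5,829.60
Check: goods available $23,063.35 = COGS $17,233.75 + ending $5,829.60

COGS = $17,233.75; ending inventory = $5,829.60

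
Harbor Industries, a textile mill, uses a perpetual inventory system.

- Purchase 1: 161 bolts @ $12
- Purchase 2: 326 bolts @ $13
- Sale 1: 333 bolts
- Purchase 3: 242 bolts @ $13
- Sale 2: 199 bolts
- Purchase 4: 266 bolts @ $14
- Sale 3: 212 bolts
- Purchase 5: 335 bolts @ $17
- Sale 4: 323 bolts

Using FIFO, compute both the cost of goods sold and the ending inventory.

Sale 1 (333) [FIFO — oldest first]: 161 @ $12 + 172 @ $13 = $4,168
Sale 2 (199) [FIFO — oldest first]: 154 @ $13 + 45 @ $13 = $2,587
Sale 3 (212) [FIFO — oldest first]: 197 @ $13 + 15 @ $14 = $2,771
Sale 4 (323) [FIFO — oldest first]: 251 @ $14 + 72 @ $17 = $4,738
Total COGS = $4,168 + $2,587 + $2,771 + $4,738 = $14,264
Ending inventory: 263 @ $17 = $4,471

COGS = $14,264; ending inventory = $4,471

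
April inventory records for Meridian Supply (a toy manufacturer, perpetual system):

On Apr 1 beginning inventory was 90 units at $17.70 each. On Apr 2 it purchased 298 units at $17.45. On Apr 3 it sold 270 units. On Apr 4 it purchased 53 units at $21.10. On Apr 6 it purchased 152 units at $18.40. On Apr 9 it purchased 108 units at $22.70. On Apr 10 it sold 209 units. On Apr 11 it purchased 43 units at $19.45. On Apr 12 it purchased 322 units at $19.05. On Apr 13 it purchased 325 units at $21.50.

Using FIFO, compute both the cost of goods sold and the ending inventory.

COGS = $8,610.60; ending inventory = $18,507.15

Apr 3, 270 sold [FIFO — oldest first]: 90 @ $17.70 + 180 @ $17.45 = $4,734.00
Apr 10, 209 sold [FIFO — oldest first]: 118 @ $17.45 + 53 @ $21.10 + 38 @ $18.40 = $3,876.60
Total COGS = $4,734.00 + $3,876.60 = $8,610.60
Ending inventory: 114 @ $18.40 + 108 @ $22.70 + 43 @ $19.45 + 322 @ $19.05 + 325 @ $21.50 = $18,507.15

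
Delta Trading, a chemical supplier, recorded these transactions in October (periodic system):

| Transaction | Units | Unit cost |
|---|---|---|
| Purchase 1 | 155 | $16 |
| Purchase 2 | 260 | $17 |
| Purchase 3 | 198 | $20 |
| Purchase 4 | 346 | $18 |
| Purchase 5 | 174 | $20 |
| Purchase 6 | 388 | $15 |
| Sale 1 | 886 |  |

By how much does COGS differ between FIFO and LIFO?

$642

FIFO COGS: 155 @ $16 + 260 @ $17 + 198 @ $20 + 273 @ $18 = $15,774
LIFO COGS: 388 @ $15 + 174 @ $20 + 324 @ $18 = $15,132
Difference = |$15,774 − $15,132| = $642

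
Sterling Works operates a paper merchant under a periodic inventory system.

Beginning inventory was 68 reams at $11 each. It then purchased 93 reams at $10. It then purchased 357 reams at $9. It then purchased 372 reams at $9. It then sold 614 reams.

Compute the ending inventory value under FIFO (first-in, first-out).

Sale 1 (614) [FIFO — oldest first]: 68 @ $11 + 93 @ $10 + 357 @ $9 + 96 @ $9 = $5,755
Ending inventory: 276 @ $9 = $2,484
Check: goods available $8,239 = COGS $5,755 + ending $2,484

Ending inventory = $2,484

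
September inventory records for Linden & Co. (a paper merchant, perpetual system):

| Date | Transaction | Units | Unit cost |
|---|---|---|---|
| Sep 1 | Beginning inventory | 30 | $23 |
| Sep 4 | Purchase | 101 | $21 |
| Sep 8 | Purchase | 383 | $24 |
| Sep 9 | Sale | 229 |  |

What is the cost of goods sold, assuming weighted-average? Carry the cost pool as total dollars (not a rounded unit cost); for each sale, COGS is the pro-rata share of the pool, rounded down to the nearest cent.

After Sep 1: 30 on hand, pool $690.00 (≈ $23.0000 each)
After Sep 4: 131 on hand, pool $2,811.00 (≈ $21.4580 each)
After Sep 8: 514 on hand, pool $12,003.00 (≈ $23.3521 each)
Sep 9, sell 229: 229/514 × $12,003.00 → $5,347.64
Ending inventory (cost pool remaining) = $6,655.36
Check: goods available $12,003.00 = COGS $5,347.64 + ending $6,655.36

COGS = $5,347.64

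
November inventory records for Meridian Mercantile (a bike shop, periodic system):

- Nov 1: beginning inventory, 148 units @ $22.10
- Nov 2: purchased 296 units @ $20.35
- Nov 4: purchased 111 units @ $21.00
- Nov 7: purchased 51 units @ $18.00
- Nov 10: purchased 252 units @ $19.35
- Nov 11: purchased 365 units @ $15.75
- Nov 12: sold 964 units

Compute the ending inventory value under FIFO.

Ending inventory = $4,079.25

Nov 12, 964 sold [FIFO — oldest first]: 148 @ $22.10 + 296 @ $20.35 + 111 @ $21.00 + 51 @ $18.00 + 252 @ $19.35 + 106 @ $15.75 = $19,089.10
Ending inventory: 259 @ $15.75 = $4,079.25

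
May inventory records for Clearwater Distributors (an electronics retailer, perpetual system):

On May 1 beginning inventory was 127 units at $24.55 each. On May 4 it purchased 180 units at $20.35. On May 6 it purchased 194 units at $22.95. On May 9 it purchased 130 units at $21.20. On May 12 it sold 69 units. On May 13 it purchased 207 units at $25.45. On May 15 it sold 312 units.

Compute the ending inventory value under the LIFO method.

May 12, 69 sold [LIFO — newest first]: 69 @ $21.20 = $1,462.80
May 15, 312 sold [LIFO — newest first]: 207 @ $25.45 + 61 @ $21.20 + 44 @ $22.95 = $7,571.15
Total COGS = $1,462.80 + $7,571.15 = $9,033.95
Ending inventory: 127 @ $24.55 + 180 @ $20.35 + 150 @ $22.95 = $10,223.35
Check: goods available $19,257.30 = COGS $9,033.95 + ending $10,223.35

Ending inventory = $10,223.35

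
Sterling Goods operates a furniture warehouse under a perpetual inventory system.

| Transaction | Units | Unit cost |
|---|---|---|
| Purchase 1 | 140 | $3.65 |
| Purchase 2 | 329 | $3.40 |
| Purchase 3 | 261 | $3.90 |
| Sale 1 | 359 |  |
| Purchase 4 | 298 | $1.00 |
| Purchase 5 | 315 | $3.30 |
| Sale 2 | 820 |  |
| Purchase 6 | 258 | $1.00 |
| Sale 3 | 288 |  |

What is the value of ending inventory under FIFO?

Sale 1 (359) [FIFO — oldest first]: 140 @ $3.65 + 219 @ $3.40 = $1,255.60
Sale 2 (820) [FIFO — oldest first]: 110 @ $3.40 + 261 @ $3.90 + 298 @ $1.00 + 151 @ $3.30 = $2,188.20
Sale 3 (288) [FIFO — oldest first]: 164 @ $3.30 + 124 @ $1.00 = $665.20
Total COGS = $1,255.60 + $2,188.20 + $665.20 = $4,109.00
Ending inventory: 134 @ $1.00 = $134.00
Check: goods available $4,243.00 = COGS $4,109.00 + ending $134.00

Ending inventory = $134.00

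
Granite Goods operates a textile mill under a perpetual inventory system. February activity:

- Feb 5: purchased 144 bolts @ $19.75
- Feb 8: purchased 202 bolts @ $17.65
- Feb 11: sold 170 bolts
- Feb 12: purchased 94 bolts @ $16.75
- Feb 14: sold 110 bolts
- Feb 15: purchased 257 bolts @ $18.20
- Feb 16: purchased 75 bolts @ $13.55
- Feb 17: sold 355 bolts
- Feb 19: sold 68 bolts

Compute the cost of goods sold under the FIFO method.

Feb 11, 170 sold [FIFO — oldest first]: 144 @ $19.75 + 26 @ $17.65 = $3,302.90
Feb 14, 110 sold [FIFO — oldest first]: 110 @ $17.65 = $1,941.50
Feb 17, 355 sold [FIFO — oldest first]: 66 @ $17.65 + 94 @ $16.75 + 195 @ $18.20 = $6,288.40
Feb 19, 68 sold [FIFO — oldest first]: 62 @ $18.20 + 6 @ $13.55 = $1,209.70
Total COGS = $3,302.90 + $1,941.50 + $6,288.40 + $1,209.70 = $12,742.50
Ending inventory: 69 @ $13.55 = $934.95

COGS = $12,742.50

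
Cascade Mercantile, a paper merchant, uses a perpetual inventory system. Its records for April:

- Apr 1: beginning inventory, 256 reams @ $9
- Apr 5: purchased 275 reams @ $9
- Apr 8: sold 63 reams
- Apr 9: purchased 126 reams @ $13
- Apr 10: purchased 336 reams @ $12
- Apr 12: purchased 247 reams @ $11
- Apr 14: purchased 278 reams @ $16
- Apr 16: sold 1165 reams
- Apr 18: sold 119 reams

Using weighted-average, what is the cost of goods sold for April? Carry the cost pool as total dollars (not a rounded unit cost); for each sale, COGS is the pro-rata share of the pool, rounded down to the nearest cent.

COGS = $15,610.53

After Apr 1: 256 on hand, pool $2,304.00 (≈ $9.0000 each)
After Apr 5: 531 on hand, pool $4,779.00 (≈ $9.0000 each)
Apr 8, sell 63: 63/531 × $4,779.00 → $567.00
After Apr 9: 594 on hand, pool $5,850.00 (≈ $9.8485 each)
After Apr 10: 930 on hand, pool $9,882.00 (≈ $10.6258 each)
After Apr 12: 1177 on hand, pool $12,599.00 (≈ $10.7043 each)
After Apr 14: 1455 on hand, pool $17,047.00 (≈ $11.7162 each)
Apr 16, sell 1165: 1165/1455 × $17,047.00 → $13,649.31
Apr 18, sell 119: 119/290 × $3,397.69 → $1,394.22
Total COGS = $567.00 + $13,649.31 + $1,394.22 = $15,610.53
Ending inventory (cost pool remaining) = $2,003.47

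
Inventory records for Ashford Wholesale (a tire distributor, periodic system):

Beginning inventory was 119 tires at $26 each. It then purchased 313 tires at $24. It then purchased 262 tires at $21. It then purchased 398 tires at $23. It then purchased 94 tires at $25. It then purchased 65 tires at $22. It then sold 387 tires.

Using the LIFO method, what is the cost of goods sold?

Sale 1 (387) [LIFO — newest first]: 65 @ $22 + 94 @ $25 + 228 @ $23 = $9,024
Ending inventory: 119 @ $26 + 313 @ $24 + 262 @ $21 + 170 @ $23 = $20,018

COGS = $9,024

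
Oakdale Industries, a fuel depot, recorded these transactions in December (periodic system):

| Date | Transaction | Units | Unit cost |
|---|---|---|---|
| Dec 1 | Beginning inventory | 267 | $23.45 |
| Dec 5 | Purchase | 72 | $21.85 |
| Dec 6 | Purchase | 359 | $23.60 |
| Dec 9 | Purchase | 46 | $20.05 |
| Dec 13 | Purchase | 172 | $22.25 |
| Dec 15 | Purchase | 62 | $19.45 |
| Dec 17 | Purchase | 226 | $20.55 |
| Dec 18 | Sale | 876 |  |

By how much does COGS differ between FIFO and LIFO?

FIFO COGS: 267 @ $23.45 + 72 @ $21.85 + 359 @ $23.60 + 46 @ $20.05 + 132 @ $22.25 = $20,166.05
LIFO COGS: 226 @ $20.55 + 62 @ $19.45 + 172 @ $22.25 + 46 @ $20.05 + 359 @ $23.60 + 11 @ $21.85 = $19,312.25
Difference = |$20,166.05 − $19,312.25| = $853.80

$853.80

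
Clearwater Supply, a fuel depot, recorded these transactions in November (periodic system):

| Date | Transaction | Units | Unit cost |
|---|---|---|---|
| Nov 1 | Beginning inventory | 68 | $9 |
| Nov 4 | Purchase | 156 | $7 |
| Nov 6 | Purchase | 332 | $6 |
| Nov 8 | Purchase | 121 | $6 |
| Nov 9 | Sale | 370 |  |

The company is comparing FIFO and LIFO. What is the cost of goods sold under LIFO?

FIFO COGS: 68 @ $9 + 156 @ $7 + 146 @ $6 = $2,580
LIFO COGS: 121 @ $6 + 249 @ $6 = $2,220

COGS = $2,220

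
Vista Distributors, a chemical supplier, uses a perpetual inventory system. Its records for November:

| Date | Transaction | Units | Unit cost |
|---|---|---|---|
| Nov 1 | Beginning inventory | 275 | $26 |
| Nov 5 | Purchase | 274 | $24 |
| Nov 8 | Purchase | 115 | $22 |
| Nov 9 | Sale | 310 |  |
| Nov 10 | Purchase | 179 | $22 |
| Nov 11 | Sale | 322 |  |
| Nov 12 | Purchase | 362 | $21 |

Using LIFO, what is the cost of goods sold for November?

COGS = $14,708

Nov 9, 310 sold [LIFO — newest first]: 115 @ $22 + 195 @ $24 = $7,210
Nov 11, 322 sold [LIFO — newest first]: 179 @ $22 + 79 @ $24 + 64 @ $26 = $7,498
Total COGS = $7,210 + $7,498 = $14,708
Ending inventory: 211 @ $26 + 362 @ $21 = $13,088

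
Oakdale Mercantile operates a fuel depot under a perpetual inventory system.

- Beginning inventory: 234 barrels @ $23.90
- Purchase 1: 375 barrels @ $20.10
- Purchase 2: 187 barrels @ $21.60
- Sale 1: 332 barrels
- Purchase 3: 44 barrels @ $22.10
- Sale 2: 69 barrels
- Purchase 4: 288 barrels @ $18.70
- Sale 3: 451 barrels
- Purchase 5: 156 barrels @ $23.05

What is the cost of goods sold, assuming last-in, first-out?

Sale 1 (332) [LIFO — newest first]: 187 @ $21.60 + 145 @ $20.10 = $6,953.70
Sale 2 (69) [LIFO — newest first]: 44 @ $22.10 + 25 @ $20.10 = $1,474.90
Sale 3 (451) [LIFO — newest first]: 288 @ $18.70 + 163 @ $20.10 = $8,661.90
Total COGS = $6,953.70 + $1,474.90 + $8,661.90 = $17,090.50
Ending inventory: 234 @ $23.90 + 42 @ $20.10 + 156 @ $23.05 = $10,032.60

COGS = $17,090.50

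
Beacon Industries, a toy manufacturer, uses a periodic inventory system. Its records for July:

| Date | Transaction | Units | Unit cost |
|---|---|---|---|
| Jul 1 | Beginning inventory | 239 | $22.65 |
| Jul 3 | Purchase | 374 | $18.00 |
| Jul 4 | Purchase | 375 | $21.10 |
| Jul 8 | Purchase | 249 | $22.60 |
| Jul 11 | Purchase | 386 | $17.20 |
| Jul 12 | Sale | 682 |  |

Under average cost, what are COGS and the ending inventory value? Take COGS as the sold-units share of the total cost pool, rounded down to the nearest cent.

COGS = $13,583.04; ending inventory = $18,741.41

Jul 12, sell 682: 682/1623 × $32,324.45 → $13,583.04
Ending inventory (cost pool remaining) = $18,741.41
Check: goods available $32,324.45 = COGS $13,583.04 + ending $18,741.41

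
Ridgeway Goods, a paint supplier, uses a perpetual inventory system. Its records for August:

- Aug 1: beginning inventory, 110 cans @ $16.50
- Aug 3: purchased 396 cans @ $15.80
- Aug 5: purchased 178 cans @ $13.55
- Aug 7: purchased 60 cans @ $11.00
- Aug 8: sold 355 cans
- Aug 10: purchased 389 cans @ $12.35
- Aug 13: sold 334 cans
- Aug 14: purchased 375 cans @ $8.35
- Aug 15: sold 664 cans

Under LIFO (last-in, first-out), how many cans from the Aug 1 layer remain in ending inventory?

110

Aug 8, 355 sold [LIFO — newest first]: 60 @ $11.00 + 178 @ $13.55 + 117 @ $15.80 = $4,920.50
Aug 13, 334 sold [LIFO — newest first]: 334 @ $12.35 = $4,124.90
Aug 15, 664 sold [LIFO — newest first]: 375 @ $8.35 + 55 @ $12.35 + 234 @ $15.80 = $7,507.70
Total COGS = $4,920.50 + $4,124.90 + $7,507.70 = $16,553.10
Ending inventory: 110 @ $16.50 + 45 @ $15.80 = $2,526.00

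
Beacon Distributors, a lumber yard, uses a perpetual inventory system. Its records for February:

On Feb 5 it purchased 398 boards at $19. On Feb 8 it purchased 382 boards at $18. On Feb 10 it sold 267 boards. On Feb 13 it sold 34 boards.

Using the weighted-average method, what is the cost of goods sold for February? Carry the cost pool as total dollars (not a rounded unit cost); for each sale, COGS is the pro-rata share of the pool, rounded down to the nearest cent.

COGS = $5,571.57

After Feb 5: 398 on hand, pool $7,562.00 (≈ $19.0000 each)
After Feb 8: 780 on hand, pool $14,438.00 (≈ $18.5103 each)
Feb 10, sell 267: 267/780 × $14,438.00 → $4,942.23
Feb 13, sell 34: 34/513 × $9,495.77 → $629.34
Total COGS = $4,942.23 + $629.34 = $5,571.57
Ending inventory (cost pool remaining) = $8,866.43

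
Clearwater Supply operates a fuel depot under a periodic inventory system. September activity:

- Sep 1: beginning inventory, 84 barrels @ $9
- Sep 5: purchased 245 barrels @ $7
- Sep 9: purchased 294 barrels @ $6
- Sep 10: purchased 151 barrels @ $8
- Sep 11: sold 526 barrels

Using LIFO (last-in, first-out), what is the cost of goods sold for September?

COGS = $3,539

Sep 11, 526 sold [LIFO — newest first]: 151 @ $8 + 294 @ $6 + 81 @ $7 = $3,539
Ending inventory: 84 @ $9 + 164 @ $7 = $1,904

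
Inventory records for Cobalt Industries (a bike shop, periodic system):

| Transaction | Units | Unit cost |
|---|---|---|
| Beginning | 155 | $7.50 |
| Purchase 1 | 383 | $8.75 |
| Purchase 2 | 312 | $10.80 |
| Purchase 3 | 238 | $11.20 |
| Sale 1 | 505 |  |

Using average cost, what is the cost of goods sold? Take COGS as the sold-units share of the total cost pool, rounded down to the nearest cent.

COGS = $4,896.34

Sale 1, sell 505: 505/1088 × $10,548.95 → $4,896.34
Ending inventory (cost pool remaining) = $5,652.61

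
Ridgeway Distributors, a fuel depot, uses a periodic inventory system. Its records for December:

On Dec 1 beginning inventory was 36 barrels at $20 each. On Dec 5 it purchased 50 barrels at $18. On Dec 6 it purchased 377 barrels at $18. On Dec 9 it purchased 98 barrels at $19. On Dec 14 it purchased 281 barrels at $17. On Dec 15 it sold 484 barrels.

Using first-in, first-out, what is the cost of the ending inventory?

Dec 15, 484 sold [FIFO — oldest first]: 36 @ $20 + 50 @ $18 + 377 @ $18 + 21 @ $19 = $8,805
Ending inventory: 77 @ $19 + 281 @ $17 = $6,240
Check: goods available $15,045 = COGS $8,805 + ending $6,240

Ending inventory = $6,240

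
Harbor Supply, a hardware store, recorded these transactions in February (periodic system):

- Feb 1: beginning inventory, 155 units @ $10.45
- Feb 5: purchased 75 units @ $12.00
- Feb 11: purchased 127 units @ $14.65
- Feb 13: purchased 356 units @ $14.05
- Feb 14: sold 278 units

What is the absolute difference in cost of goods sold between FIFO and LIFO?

$682.95

FIFO COGS: 155 @ $10.45 + 75 @ $12.00 + 48 @ $14.65 = $3,222.95
LIFO COGS: 278 @ $14.05 = $3,905.90
Difference = |$3,222.95 − $3,905.90| = $682.95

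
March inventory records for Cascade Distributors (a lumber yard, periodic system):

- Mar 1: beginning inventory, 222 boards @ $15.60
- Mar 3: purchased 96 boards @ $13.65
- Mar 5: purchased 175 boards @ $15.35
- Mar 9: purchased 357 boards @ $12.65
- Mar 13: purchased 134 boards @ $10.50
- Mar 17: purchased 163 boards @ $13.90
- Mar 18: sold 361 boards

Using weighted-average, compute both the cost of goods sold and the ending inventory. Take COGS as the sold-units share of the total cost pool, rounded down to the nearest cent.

Mar 18, sell 361: 361/1147 × $15,648.60 → $4,925.14
Ending inventory (cost pool remaining) = $10,723.46
Check: goods available $15,648.60 = COGS $4,925.14 + ending $10,723.46

COGS = $4,925.14; ending inventory = $10,723.46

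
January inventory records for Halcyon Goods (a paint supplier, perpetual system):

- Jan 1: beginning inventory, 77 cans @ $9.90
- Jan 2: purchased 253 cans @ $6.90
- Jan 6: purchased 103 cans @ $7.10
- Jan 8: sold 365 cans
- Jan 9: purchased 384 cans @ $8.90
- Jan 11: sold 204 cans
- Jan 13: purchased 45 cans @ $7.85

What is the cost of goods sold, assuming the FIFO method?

COGS = $4,449.70

Jan 8, 365 sold [FIFO — oldest first]: 77 @ $9.90 + 253 @ $6.90 + 35 @ $7.10 = $2,756.50
Jan 11, 204 sold [FIFO — oldest first]: 68 @ $7.10 + 136 @ $8.90 = $1,693.20
Total COGS = $2,756.50 + $1,693.20 = $4,449.70
Ending inventory: 248 @ $8.90 + 45 @ $7.85 = $2,560.45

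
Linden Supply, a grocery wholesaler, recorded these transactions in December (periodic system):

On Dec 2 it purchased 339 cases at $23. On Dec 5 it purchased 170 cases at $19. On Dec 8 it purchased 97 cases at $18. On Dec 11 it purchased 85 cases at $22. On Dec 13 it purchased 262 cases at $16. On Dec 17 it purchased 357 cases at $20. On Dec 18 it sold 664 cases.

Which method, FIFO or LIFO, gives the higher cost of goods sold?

FIFO

FIFO COGS: 339 @ $23 + 170 @ $19 + 97 @ $18 + 58 @ $22 = $14,049
LIFO COGS: 357 @ $20 + 262 @ $16 + 45 @ $22 = $12,322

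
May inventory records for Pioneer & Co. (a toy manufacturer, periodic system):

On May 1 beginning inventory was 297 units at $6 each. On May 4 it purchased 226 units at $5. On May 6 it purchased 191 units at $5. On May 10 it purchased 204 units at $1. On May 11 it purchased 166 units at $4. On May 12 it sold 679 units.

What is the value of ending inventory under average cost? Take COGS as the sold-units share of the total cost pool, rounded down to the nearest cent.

Ending inventory = $1,769.08

May 12, sell 679: 679/1084 × $4,735.00 → $2,965.92
Ending inventory (cost pool remaining) = $1,769.08
Check: goods available $4,735.00 = COGS $2,965.92 + ending $1,769.08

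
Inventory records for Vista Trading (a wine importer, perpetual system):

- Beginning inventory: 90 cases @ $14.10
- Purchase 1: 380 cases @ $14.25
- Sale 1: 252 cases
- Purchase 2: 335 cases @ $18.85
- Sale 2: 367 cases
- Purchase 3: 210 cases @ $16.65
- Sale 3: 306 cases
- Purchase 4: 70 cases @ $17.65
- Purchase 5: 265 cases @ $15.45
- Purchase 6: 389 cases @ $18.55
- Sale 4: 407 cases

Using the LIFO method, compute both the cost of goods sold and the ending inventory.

Sale 1 (252) [LIFO — newest first]: 252 @ $14.25 = $3,591.00
Sale 2 (367) [LIFO — newest first]: 335 @ $18.85 + 32 @ $14.25 = $6,770.75
Sale 3 (306) [LIFO — newest first]: 210 @ $16.65 + 96 @ $14.25 = $4,864.50
Sale 4 (407) [LIFO — newest first]: 389 @ $18.55 + 18 @ $15.45 = $7,494.05
Total COGS = $3,591.00 + $6,770.75 + $4,864.50 + $7,494.05 = $22,720.30
Ending inventory: 90 @ $14.10 + 70 @ $17.65 + 247 @ $15.45 = $6,320.65

COGS = $22,720.30; ending inventory = $6,320.65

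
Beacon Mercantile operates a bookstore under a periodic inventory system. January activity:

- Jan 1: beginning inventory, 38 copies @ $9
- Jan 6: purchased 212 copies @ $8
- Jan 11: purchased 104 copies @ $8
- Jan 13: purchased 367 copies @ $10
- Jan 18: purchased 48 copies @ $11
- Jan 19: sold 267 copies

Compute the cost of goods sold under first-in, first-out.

Jan 19, 267 sold [FIFO — oldest first]: 38 @ $9 + 212 @ $8 + 17 @ $8 = $2,174
Ending inventory: 87 @ $8 + 367 @ $10 + 48 @ $11 = $4,894
Check: goods available $7,068 = COGS $2,174 + ending $4,894

COGS = $2,174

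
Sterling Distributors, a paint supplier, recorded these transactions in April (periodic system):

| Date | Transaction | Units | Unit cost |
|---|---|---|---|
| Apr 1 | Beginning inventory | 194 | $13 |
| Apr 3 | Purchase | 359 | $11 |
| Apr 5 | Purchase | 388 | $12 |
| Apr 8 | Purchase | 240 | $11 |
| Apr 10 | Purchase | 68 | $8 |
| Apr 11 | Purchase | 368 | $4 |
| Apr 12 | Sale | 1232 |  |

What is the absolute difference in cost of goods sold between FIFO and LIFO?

$3,015

FIFO COGS: 194 @ $13 + 359 @ $11 + 388 @ $12 + 240 @ $11 + 51 @ $8 = $14,175
LIFO COGS: 368 @ $4 + 68 @ $8 + 240 @ $11 + 388 @ $12 + 168 @ $11 = $11,160
Difference = |$14,175 − $11,160| = $3,015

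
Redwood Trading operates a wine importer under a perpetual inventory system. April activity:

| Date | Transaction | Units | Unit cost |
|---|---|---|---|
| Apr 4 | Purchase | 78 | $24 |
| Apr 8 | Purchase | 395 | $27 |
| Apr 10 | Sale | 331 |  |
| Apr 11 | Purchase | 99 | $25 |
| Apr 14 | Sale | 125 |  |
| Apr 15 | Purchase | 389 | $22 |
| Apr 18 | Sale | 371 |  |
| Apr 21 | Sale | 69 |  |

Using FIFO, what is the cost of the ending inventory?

Ending inventory = $1,430

Apr 10, 331 sold [FIFO — oldest first]: 78 @ $24 + 253 @ $27 = $8,703
Apr 14, 125 sold [FIFO — oldest first]: 125 @ $27 = $3,375
Apr 18, 371 sold [FIFO — oldest first]: 17 @ $27 + 99 @ $25 + 255 @ $22 = $8,544
Apr 21, 69 sold [FIFO — oldest first]: 69 @ $22 = $1,518
Total COGS = $8,703 + $3,375 + $8,544 + $1,518 = $22,140
Ending inventory: 65 @ $22 = $1,430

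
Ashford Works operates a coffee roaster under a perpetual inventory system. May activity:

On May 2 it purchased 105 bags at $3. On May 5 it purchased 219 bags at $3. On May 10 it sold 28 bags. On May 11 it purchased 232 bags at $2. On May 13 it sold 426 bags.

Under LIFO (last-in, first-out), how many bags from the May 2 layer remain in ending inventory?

102

May 10, 28 sold [LIFO — newest first]: 28 @ $3 = $84
May 13, 426 sold [LIFO — newest first]: 232 @ $2 + 191 @ $3 + 3 @ $3 = $1,046
Total COGS = $84 + $1,046 = $1,130
Ending inventory: 102 @ $3 = $306
Check: goods available $1,436 = COGS $1,130 + ending $306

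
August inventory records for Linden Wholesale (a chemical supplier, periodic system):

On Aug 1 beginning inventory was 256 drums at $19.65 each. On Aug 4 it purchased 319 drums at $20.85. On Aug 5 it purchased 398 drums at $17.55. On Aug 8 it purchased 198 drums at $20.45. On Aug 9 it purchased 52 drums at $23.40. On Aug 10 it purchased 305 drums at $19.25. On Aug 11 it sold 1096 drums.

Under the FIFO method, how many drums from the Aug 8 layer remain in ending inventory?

75

Aug 11, 1096 sold [FIFO — oldest first]: 256 @ $19.65 + 319 @ $20.85 + 398 @ $17.55 + 123 @ $20.45 = $21,181.80
Ending inventory: 75 @ $20.45 + 52 @ $23.40 + 305 @ $19.25 = $8,621.80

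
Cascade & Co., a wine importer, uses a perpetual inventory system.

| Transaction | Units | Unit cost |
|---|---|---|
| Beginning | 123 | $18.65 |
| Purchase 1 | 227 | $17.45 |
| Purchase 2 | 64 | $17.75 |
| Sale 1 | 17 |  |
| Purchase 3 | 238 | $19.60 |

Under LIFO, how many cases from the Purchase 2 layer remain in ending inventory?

Sale 1 (17) [LIFO — newest first]: 17 @ $17.75 = $301.75
Ending inventory: 123 @ $18.65 + 227 @ $17.45 + 47 @ $17.75 + 238 @ $19.60 = $11,754.15

47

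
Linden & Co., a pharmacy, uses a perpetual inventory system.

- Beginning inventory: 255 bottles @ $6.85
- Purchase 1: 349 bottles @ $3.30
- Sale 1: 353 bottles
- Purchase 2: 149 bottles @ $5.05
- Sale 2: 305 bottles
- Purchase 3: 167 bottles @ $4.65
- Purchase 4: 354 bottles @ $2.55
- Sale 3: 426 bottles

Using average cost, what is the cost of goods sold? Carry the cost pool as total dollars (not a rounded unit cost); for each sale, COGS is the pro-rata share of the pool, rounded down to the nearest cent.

After Beginning: 255 on hand, pool $1,746.75 (≈ $6.8500 each)
After Purchase 1: 604 on hand, pool $2,898.45 (≈ $4.7988 each)
Sale 1, sell 353: 353/604 × $2,898.45 → $1,693.96
After Purchase 2: 400 on hand, pool $1,956.94 (≈ $4.8924 each)
Sale 2, sell 305: 305/400 × $1,956.94 → $1,492.16
After Purchase 3: 262 on hand, pool $1,241.33 (≈ $4.7379 each)
After Purchase 4: 616 on hand, pool $2,144.03 (≈ $3.4806 each)
Sale 3, sell 426: 426/616 × $2,144.03 → $1,482.72
Total COGS = $1,693.96 + $1,492.16 + $1,482.72 = $4,668.84
Ending inventory (cost pool remaining) = $661.31

COGS = $4,668.84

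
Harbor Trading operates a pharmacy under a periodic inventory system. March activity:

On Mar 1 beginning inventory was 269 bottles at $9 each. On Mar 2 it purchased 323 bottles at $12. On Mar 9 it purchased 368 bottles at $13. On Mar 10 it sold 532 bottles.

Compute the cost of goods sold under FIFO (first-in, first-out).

Mar 10, 532 sold [FIFO — oldest first]: 269 @ $9 + 263 @ $12 = $5,577
Ending inventory: 60 @ $12 + 368 @ $13 = $5,504
Check: goods available $11,081 = COGS $5,577 + ending $5,504

COGS = $5,577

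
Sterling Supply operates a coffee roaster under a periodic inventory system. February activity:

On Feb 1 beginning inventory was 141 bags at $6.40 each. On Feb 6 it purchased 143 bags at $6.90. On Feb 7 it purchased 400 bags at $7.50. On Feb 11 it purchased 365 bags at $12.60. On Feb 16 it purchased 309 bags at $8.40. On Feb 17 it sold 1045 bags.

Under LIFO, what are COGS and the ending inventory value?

Feb 17, 1045 sold [LIFO — newest first]: 309 @ $8.40 + 365 @ $12.60 + 371 @ $7.50 = $9,977.10
Ending inventory: 141 @ $6.40 + 143 @ $6.90 + 29 @ $7.50 = $2,106.60
Check: goods available $12,083.70 = COGS $9,977.10 + ending $2,106.60

COGS = $9,977.10; ending inventory = $2,106.60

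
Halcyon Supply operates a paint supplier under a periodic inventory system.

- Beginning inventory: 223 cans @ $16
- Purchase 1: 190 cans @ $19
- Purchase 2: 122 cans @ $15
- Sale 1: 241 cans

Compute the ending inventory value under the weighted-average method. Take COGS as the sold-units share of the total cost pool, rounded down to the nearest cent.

Ending inventory = $4,950.20

Sale 1, sell 241: 241/535 × $9,008.00 → $4,057.80
Ending inventory (cost pool remaining) = $4,950.20
Check: goods available $9,008.00 = COGS $4,057.80 + ending $4,950.20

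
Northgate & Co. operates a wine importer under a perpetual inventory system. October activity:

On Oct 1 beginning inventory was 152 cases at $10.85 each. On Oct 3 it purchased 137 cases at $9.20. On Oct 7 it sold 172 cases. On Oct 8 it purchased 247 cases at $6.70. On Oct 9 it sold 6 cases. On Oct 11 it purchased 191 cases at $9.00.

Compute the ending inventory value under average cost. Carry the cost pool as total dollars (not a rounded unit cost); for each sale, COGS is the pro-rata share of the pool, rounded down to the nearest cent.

After Oct 1: 152 on hand, pool $1,649.20 (≈ $10.8500 each)
After Oct 3: 289 on hand, pool $2,909.60 (≈ $10.0678 each)
Oct 7, sell 172: 172/289 × $2,909.60 → $1,731.66
After Oct 8: 364 on hand, pool $2,832.84 (≈ $7.7825 each)
Oct 9, sell 6: 6/364 × $2,832.84 → $46.69
After Oct 11: 549 on hand, pool $4,505.15 (≈ $8.2061 each)
Total COGS = $1,731.66 + $46.69 = $1,778.35
Ending inventory (cost pool remaining) = $4,505.15
Check: goods available $6,283.50 = COGS $1,778.35 + ending $4,505.15

Ending inventory = $4,505.15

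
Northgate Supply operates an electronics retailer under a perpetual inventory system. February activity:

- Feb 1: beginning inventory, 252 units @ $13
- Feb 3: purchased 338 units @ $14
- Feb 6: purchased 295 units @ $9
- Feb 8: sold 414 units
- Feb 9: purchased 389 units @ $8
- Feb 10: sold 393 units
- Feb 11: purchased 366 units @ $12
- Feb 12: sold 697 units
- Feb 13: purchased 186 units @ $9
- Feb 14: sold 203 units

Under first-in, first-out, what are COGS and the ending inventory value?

Feb 8, 414 sold [FIFO — oldest first]: 252 @ $13 + 162 @ $14 = $5,544
Feb 10, 393 sold [FIFO — oldest first]: 176 @ $14 + 217 @ $9 = $4,417
Feb 12, 697 sold [FIFO — oldest first]: 78 @ $9 + 389 @ $8 + 230 @ $12 = $6,574
Feb 14, 203 sold [FIFO — oldest first]: 136 @ $12 + 67 @ $9 = $2,235
Total COGS = $5,544 + $4,417 + $6,574 + $2,235 = $18,770
Ending inventory: 119 @ $9 = $1,071

COGS = $18,770; ending inventory = $1,071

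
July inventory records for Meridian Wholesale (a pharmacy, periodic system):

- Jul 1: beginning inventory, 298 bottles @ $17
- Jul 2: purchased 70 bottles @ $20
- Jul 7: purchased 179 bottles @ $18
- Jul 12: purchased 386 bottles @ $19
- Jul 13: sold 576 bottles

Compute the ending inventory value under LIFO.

Jul 13, 576 sold [LIFO — newest first]: 386 @ $19 + 179 @ $18 + 11 @ $20 = $10,776
Ending inventory: 298 @ $17 + 59 @ $20 = $6,246

Ending inventory = $6,246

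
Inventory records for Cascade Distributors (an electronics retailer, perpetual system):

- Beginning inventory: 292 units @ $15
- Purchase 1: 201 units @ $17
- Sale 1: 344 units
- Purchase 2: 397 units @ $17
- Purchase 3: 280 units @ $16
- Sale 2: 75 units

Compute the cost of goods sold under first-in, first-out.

COGS = $6,539

Sale 1 (344) [FIFO — oldest first]: 292 @ $15 + 52 @ $17 = $5,264
Sale 2 (75) [FIFO — oldest first]: 75 @ $17 = $1,275
Total COGS = $5,264 + $1,275 = $6,539
Ending inventory: 74 @ $17 + 397 @ $17 + 280 @ $16 = $12,487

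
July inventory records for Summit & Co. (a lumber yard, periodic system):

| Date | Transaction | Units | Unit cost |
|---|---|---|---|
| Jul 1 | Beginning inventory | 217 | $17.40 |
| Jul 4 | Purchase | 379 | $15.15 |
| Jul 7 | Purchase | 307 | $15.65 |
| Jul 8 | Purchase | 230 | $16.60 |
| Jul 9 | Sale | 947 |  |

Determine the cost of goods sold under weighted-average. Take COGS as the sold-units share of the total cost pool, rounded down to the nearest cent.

Jul 9, sell 947: 947/1133 × $18,140.20 → $15,162.19
Ending inventory (cost pool remaining) = $2,978.01

COGS = $15,162.19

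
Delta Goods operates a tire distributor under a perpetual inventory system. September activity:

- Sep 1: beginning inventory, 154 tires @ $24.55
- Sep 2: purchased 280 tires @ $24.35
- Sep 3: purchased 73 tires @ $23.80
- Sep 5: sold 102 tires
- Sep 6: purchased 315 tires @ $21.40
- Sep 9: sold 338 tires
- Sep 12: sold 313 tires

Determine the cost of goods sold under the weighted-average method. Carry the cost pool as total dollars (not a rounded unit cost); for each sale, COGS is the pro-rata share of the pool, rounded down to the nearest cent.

COGS = $17,486.71

After Sep 1: 154 on hand, pool $3,780.70 (≈ $24.5500 each)
After Sep 2: 434 on hand, pool $10,598.70 (≈ $24.4210 each)
After Sep 3: 507 on hand, pool $12,336.10 (≈ $24.3316 each)
Sep 5, sell 102: 102/507 × $12,336.10 → $2,481.81
After Sep 6: 720 on hand, pool $16,595.29 (≈ $23.0490 each)
Sep 9, sell 338: 338/720 × $16,595.29 → $7,790.56
Sep 12, sell 313: 313/382 × $8,804.73 → $7,214.34
Total COGS = $2,481.81 + $7,790.56 + $7,214.34 = $17,486.71
Ending inventory (cost pool remaining) = $1,590.39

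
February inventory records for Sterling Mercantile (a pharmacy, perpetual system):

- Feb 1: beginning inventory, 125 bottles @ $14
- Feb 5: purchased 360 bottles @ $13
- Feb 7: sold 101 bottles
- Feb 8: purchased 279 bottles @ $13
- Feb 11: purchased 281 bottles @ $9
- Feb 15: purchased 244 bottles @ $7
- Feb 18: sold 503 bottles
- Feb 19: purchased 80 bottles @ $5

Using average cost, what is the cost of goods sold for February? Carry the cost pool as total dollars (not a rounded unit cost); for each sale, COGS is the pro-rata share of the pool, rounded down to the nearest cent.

After Feb 1: 125 on hand, pool $1,750.00 (≈ $14.0000 each)
After Feb 5: 485 on hand, pool $6,430.00 (≈ $13.2577 each)
Feb 7, sell 101: 101/485 × $6,430.00 → $1,339.03
After Feb 8: 663 on hand, pool $8,717.97 (≈ $13.1493 each)
After Feb 11: 944 on hand, pool $11,246.97 (≈ $11.9142 each)
After Feb 15: 1188 on hand, pool $12,954.97 (≈ $10.9049 each)
Feb 18, sell 503: 503/1188 × $12,954.97 → $5,485.14
After Feb 19: 765 on hand, pool $7,869.83 (≈ $10.2874 each)
Total COGS = $1,339.03 + $5,485.14 = $6,824.17
Ending inventory (cost pool remaining) = $7,869.83

COGS = $6,824.17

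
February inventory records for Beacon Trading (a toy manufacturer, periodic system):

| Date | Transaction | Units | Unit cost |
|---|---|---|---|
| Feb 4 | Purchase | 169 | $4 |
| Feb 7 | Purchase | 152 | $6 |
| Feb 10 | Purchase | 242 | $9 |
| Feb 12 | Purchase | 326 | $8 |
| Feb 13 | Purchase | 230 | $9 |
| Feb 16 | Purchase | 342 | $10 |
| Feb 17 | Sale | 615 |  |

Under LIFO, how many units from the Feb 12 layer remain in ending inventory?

Feb 17, 615 sold [LIFO — newest first]: 342 @ $10 + 230 @ $9 + 43 @ $8 = $5,834
Ending inventory: 169 @ $4 + 152 @ $6 + 242 @ $9 + 283 @ $8 = $6,030

283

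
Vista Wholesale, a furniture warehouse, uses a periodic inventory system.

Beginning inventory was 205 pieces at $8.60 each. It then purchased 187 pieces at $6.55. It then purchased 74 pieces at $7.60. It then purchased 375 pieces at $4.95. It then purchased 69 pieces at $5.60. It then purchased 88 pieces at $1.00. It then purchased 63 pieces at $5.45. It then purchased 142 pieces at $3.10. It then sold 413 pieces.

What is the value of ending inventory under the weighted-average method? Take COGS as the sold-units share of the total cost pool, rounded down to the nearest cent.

Ending inventory = $4,376.49

Sale 1, sell 413: 413/1203 × $6,664.45 → $2,287.96
Ending inventory (cost pool remaining) = $4,376.49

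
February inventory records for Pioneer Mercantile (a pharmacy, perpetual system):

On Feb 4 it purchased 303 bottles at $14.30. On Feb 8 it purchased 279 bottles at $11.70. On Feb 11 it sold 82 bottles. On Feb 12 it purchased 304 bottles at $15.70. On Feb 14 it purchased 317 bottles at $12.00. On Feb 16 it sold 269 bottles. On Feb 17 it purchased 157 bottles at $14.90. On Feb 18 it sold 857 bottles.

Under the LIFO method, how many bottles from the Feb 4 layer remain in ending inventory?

152

Feb 11, 82 sold [LIFO — newest first]: 82 @ $11.70 = $959.40
Feb 16, 269 sold [LIFO — newest first]: 269 @ $12.00 = $3,228.00
Feb 18, 857 sold [LIFO — newest first]: 157 @ $14.90 + 48 @ $12.00 + 304 @ $15.70 + 197 @ $11.70 + 151 @ $14.30 = $12,152.30
Total COGS = $959.40 + $3,228.00 + $12,152.30 = $16,339.70
Ending inventory: 152 @ $14.30 = $2,173.60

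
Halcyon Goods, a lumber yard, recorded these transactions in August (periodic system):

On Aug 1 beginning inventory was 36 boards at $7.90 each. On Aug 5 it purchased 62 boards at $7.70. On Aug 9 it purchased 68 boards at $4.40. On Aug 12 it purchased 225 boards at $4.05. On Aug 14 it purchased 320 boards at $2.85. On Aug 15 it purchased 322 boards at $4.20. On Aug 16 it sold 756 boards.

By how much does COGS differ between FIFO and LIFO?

$347.15

FIFO COGS: 36 @ $7.90 + 62 @ $7.70 + 68 @ $4.40 + 225 @ $4.05 + 320 @ $2.85 + 45 @ $4.20 = $3,073.25
LIFO COGS: 322 @ $4.20 + 320 @ $2.85 + 114 @ $4.05 = $2,726.10
Difference = |$3,073.25 − $2,726.10| = $347.15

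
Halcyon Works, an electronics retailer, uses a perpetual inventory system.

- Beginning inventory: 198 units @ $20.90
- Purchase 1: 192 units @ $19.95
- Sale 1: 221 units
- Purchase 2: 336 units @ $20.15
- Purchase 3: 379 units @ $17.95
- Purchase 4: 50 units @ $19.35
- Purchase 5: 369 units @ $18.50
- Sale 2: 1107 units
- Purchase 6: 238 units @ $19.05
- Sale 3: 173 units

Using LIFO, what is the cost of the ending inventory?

Sale 1 (221) [LIFO — newest first]: 192 @ $19.95 + 29 @ $20.90 = $4,436.50
Sale 2 (1107) [LIFO — newest first]: 369 @ $18.50 + 50 @ $19.35 + 379 @ $17.95 + 309 @ $20.15 = $20,823.40
Sale 3 (173) [LIFO — newest first]: 173 @ $19.05 = $3,295.65
Total COGS = $4,436.50 + $20,823.40 + $3,295.65 = $28,555.55
Ending inventory: 169 @ $20.90 + 27 @ $20.15 + 65 @ $19.05 = $5,314.40

Ending inventory = $5,314.40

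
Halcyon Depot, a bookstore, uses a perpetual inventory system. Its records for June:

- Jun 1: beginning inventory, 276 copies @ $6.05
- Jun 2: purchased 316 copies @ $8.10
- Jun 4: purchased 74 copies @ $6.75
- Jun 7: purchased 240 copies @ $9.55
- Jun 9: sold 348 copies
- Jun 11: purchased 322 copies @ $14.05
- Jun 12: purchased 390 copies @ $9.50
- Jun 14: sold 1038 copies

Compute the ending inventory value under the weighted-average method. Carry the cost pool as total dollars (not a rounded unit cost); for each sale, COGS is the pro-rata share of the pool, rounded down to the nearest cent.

Ending inventory = $2,293.20

After Jun 1: 276 on hand, pool $1,669.80 (≈ $6.0500 each)
After Jun 2: 592 on hand, pool $4,229.40 (≈ $7.1443 each)
After Jun 4: 666 on hand, pool $4,728.90 (≈ $7.1005 each)
After Jun 7: 906 on hand, pool $7,020.90 (≈ $7.7493 each)
Jun 9, sell 348: 348/906 × $7,020.90 → $2,696.76
After Jun 11: 880 on hand, pool $8,848.24 (≈ $10.0548 each)
After Jun 12: 1270 on hand, pool $12,553.24 (≈ $9.8844 each)
Jun 14, sell 1038: 1038/1270 × $12,553.24 → $10,260.04
Total COGS = $2,696.76 + $10,260.04 = $12,956.80
Ending inventory (cost pool remaining) = $2,293.20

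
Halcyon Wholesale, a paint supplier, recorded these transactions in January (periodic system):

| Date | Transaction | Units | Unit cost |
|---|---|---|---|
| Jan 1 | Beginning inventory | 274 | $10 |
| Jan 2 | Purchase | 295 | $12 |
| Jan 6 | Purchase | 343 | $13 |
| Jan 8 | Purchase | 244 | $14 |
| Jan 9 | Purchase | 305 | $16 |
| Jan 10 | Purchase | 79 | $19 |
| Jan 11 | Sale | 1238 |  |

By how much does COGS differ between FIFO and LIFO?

$1,993

FIFO COGS: 274 @ $10 + 295 @ $12 + 343 @ $13 + 244 @ $14 + 82 @ $16 = $15,467
LIFO COGS: 79 @ $19 + 305 @ $16 + 244 @ $14 + 343 @ $13 + 267 @ $12 = $17,460
Difference = |$15,467 − $17,460| = $1,993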